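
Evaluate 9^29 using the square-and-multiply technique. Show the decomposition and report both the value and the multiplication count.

Computing 9^29 by squaring (build up from 9^1; each line after the first costs one multiplication):

9^1 = 9
9^2 = (9^1)^2 = 9^2 = 81
9^3 = 9 * 9^2 = 9 * 81 = 729
9^6 = (9^3)^2 = 729^2 = 531441
9^7 = 9 * 9^6 = 9 * 531441 = 4782969
9^14 = (9^7)^2 = 4782969^2 = 22876792454961
9^28 = (9^14)^2 = 22876792454961^2 = 523347633027360537213511521
9^29 = 9 * 9^28 = 9 * 523347633027360537213511521 = 4710128697246244834921603689

Result: 4710128697246244834921603689
Multiplications needed: 7 (7 lines after 9^1)

9^29 = 4710128697246244834921603689. Using exponentiation by squaring, this requires 7 multiplications. The key idea: if the exponent is even, square the half-power; if odd, multiply by the base once.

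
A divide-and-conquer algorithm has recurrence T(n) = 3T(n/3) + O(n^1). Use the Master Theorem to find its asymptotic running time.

Master Theorem for T(n) = 3T(n/3) + O(n^1):

a = 3, b = 3, c = 1
log_b(a) = log_3(3) = 1.0000

Case 2: c = 1 = log_3(3) = 1.0000
T(n) = O(n^1 log n) = O(n log n)

For T(n) = 3T(n/3) + O(n^1): log_3(3) = 1.0000. This is Case 2 of the Master Theorem (c = log_b(a), equal work at all levels), giving O(n log n).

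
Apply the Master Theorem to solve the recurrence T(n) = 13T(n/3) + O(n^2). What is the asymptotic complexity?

Master Theorem for T(n) = 13T(n/3) + O(n^2):

a = 13, b = 3, c = 2
log_b(a) = log_3(13) = 2.3347

Case 1: c = 2 < log_3(13) = 2.3347
T(n) = O(n^(log_3 13))

For T(n) = 13T(n/3) + O(n^2): log_3(13) = 2.3347. This is Case 1 of the Master Theorem (c < log_b(a), work dominated by leaves), giving O(n^(log_3 13)).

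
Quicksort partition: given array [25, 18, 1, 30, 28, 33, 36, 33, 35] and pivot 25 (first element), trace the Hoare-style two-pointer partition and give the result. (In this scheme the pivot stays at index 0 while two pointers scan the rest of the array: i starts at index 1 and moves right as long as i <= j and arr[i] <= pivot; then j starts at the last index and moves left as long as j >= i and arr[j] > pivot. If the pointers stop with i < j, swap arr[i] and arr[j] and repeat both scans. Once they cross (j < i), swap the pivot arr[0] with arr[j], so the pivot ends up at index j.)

Hoare-style two-pointer partition with pivot = 25:

Initial array: [25, 18, 1, 30, 28, 33, 36, 33, 35]

Pointers start at i = 1, j = 8.
i ends at 3, j ends at 2: the pointers have crossed (j < i), so scanning stops.

Swap pivot arr[0] with arr[2] to place pivot at position 2: [1, 18, 25, 30, 28, 33, 36, 33, 35]
Pivot position: 2

After partitioning with pivot 25, the array becomes [1, 18, 25, 30, 28, 33, 36, 33, 35]. The pivot is placed at index 2. All elements to the left of the pivot are <= 25, and all elements to the right are > 25.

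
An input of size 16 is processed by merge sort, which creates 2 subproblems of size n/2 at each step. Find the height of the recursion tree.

For divide and conquer with division factor 2:

Problem sizes at each level:
Level 0: 16
Level 1: 8
Level 2: 4
Level 3: 2
Level 4: 1

The root is level 0 and the size-1 base case is level 4 (the tree spans levels 0 through 4, i.e. 5 levels counting the root), so the depth is the number of divisions: log_2(16) = 4

The recursion tree depth is log_2(16) = 4. At each level, the problem size is divided by 2, so it takes 4 divisions to reduce to a base case of size 1. The algorithm makes 2 recursive calls at each level.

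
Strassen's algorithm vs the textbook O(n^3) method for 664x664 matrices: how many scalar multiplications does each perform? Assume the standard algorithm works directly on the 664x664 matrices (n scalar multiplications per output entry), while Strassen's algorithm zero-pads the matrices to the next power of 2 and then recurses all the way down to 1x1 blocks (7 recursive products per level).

Matrix multiplication for 664x664 matrices:

Strassen's algorithm requires power-of-2 dimensions. Pad 664x664 to 1024x1024 (next power of 2).

Standard algorithm: 664^3 = 292754944 multiplications
Strassen's algorithm: 7^(log2(1024)) = 7^10 = 282475249 multiplications
Savings: 292754944 - 282475249 = 10279695 multiplications

Standard: 292754944 multiplications (664^3). Strassen: 282475249 multiplications (7^10, after padding to 1024x1024). Strassen reduces 8 recursive multiplications to 7 at each level.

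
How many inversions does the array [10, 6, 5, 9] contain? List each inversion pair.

Finding inversions in [10, 6, 5, 9]:

(0, 1): arr[0]=10 > arr[1]=6
(0, 2): arr[0]=10 > arr[2]=5
(0, 3): arr[0]=10 > arr[3]=9
(1, 2): arr[1]=6 > arr[2]=5

Total inversions: 4

The array has 4 inversion(s): (0,1), (0,2), (0,3), (1,2). Each pair (i,j) satisfies i < j and arr[i] > arr[j].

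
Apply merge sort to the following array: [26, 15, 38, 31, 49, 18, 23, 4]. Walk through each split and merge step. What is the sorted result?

Merge sort trace:

Split: [26, 15, 38, 31, 49, 18, 23, 4] -> [26, 15, 38, 31] and [49, 18, 23, 4]
  Split: [26, 15, 38, 31] -> [26, 15] and [38, 31]
    Split: [26, 15] -> [26] and [15]
    Merge: [26] + [15] -> [15, 26]
    Split: [38, 31] -> [38] and [31]
    Merge: [38] + [31] -> [31, 38]
  Merge: [15, 26] + [31, 38] -> [15, 26, 31, 38]
  Split: [49, 18, 23, 4] -> [49, 18] and [23, 4]
    Split: [49, 18] -> [49] and [18]
    Merge: [49] + [18] -> [18, 49]
    Split: [23, 4] -> [23] and [4]
    Merge: [23] + [4] -> [4, 23]
  Merge: [18, 49] + [4, 23] -> [4, 18, 23, 49]
Merge: [15, 26, 31, 38] + [4, 18, 23, 49] -> [4, 15, 18, 23, 26, 31, 38, 49]

Final sorted array: [4, 15, 18, 23, 26, 31, 38, 49]

The merge sort proceeds by recursively splitting the array and merging sorted halves.
After all merges, the sorted array is [4, 15, 18, 23, 26, 31, 38, 49].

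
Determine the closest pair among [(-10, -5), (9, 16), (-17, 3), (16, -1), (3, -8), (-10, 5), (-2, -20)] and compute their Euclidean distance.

Computing all pairwise distances among 7 points:

d((-10, -5), (9, 16)) = 28.3196
d((-10, -5), (-17, 3)) = 10.6301
d((-10, -5), (16, -1)) = 26.3059
d((-10, -5), (3, -8)) = 13.3417
d((-10, -5), (-10, 5)) = 10.0
d((-10, -5), (-2, -20)) = 17.0
d((9, 16), (-17, 3)) = 29.0689
d((9, 16), (16, -1)) = 18.3848
d((9, 16), (3, -8)) = 24.7386
d((9, 16), (-10, 5)) = 21.9545
d((9, 16), (-2, -20)) = 37.6431
d((-17, 3), (16, -1)) = 33.2415
d((-17, 3), (3, -8)) = 22.8254
d((-17, 3), (-10, 5)) = 7.2801 <-- minimum
d((-17, 3), (-2, -20)) = 27.4591
d((16, -1), (3, -8)) = 14.7648
d((16, -1), (-10, 5)) = 26.6833
d((16, -1), (-2, -20)) = 26.1725
d((3, -8), (-10, 5)) = 18.3848
d((3, -8), (-2, -20)) = 13.0
d((-10, 5), (-2, -20)) = 26.2488

Closest pair: (-17, 3) and (-10, 5) with distance 7.2801

The closest pair is (-17, 3) and (-10, 5) with Euclidean distance 7.2801. For 7 points, brute-force pairwise comparison is shown above. For large n, the divide-and-conquer algorithm (sort by x, recurse on halves, check the dividing strip) achieves O(n log n).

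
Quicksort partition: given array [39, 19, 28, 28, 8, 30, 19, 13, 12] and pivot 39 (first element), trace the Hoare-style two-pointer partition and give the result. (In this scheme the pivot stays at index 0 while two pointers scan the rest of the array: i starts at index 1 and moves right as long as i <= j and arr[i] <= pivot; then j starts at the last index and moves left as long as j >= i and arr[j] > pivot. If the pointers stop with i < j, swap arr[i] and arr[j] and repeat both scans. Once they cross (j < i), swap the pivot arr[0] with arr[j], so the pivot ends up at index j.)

Hoare-style two-pointer partition with pivot = 39:

Initial array: [39, 19, 28, 28, 8, 30, 19, 13, 12]

Pointers start at i = 1, j = 8.
i ends at 9, j ends at 8: the pointers have crossed (j < i), so scanning stops.

Swap pivot arr[0] with arr[8] to place pivot at position 8: [12, 19, 28, 28, 8, 30, 19, 13, 39]
Pivot position: 8

After partitioning with pivot 39, the array becomes [12, 19, 28, 28, 8, 30, 19, 13, 39]. The pivot is placed at index 8. All elements to the left of the pivot are <= 39, and all elements to the right are > 39.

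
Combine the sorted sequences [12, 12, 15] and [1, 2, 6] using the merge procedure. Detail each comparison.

Merging process:

Compare 12 vs 1: take 1 from right. Merged: [1]
Compare 12 vs 2: take 2 from right. Merged: [1, 2]
Compare 12 vs 6: take 6 from right. Merged: [1, 2, 6]
Append remaining from left: [12, 12, 15]. Merged: [1, 2, 6, 12, 12, 15]

Final merged array: [1, 2, 6, 12, 12, 15]
Total comparisons: 3

The merged array is [1, 2, 6, 12, 12, 15], requiring 3 comparisons. The merge step runs in O(n) time where n is the total number of elements.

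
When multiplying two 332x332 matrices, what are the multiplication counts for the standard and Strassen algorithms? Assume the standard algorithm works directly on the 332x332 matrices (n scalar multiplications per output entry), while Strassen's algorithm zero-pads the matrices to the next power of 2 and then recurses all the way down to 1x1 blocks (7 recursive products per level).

Matrix multiplication for 332x332 matrices:

Strassen's algorithm requires power-of-2 dimensions. Pad 332x332 to 512x512 (next power of 2).

Standard algorithm: 332^3 = 36594368 multiplications
Strassen's algorithm: 7^(log2(512)) = 7^9 = 40353607 multiplications
Difference: 36594368 - 40353607 = -3759239 (Strassen uses MORE here due to padding overhead — for small or just-over-power-of-2 n, padding can outweigh the per-level savings)

Standard: 36594368 multiplications (332^3). Strassen: 40353607 multiplications (7^9, after padding to 512x512). Strassen reduces 8 recursive multiplications to 7 at each level.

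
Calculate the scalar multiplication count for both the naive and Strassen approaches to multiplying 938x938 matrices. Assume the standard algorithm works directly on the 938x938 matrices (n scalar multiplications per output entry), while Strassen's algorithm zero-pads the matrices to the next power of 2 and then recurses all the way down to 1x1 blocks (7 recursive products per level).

Matrix multiplication for 938x938 matrices:

Strassen's algorithm requires power-of-2 dimensions. Pad 938x938 to 1024x1024 (next power of 2).

Standard algorithm: 938^3 = 825293672 multiplications
Strassen's algorithm: 7^(log2(1024)) = 7^10 = 282475249 multiplications
Savings: 825293672 - 282475249 = 542818423 multiplications

Standard: 825293672 multiplications (938^3). Strassen: 282475249 multiplications (7^10, after padding to 1024x1024). Strassen reduces 8 recursive multiplications to 7 at each level.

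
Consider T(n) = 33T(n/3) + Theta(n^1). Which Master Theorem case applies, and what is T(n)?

Master Theorem for T(n) = 33T(n/3) + O(n^1):

a = 33, b = 3, c = 1
log_b(a) = log_3(33) = 3.1827

Case 1: c = 1 < log_3(33) = 3.1827
T(n) = O(n^(log_3 33))

For T(n) = 33T(n/3) + O(n^1): log_3(33) = 3.1827. This is Case 1 of the Master Theorem (c < log_b(a), work dominated by leaves), giving O(n^(log_3 33)).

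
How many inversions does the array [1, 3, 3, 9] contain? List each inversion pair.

Finding inversions in [1, 3, 3, 9]:


Total inversions: 0

The array has 0 inversions. It is already sorted.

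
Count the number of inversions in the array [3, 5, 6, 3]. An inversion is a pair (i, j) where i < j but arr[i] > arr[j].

Finding inversions in [3, 5, 6, 3]:

(1, 3): arr[1]=5 > arr[3]=3
(2, 3): arr[2]=6 > arr[3]=3

Total inversions: 2

The array has 2 inversion(s): (1,3), (2,3). Each pair (i,j) satisfies i < j and arr[i] > arr[j].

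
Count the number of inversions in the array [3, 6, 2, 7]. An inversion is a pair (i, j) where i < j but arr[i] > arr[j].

Finding inversions in [3, 6, 2, 7]:

(0, 2): arr[0]=3 > arr[2]=2
(1, 2): arr[1]=6 > arr[2]=2

Total inversions: 2

The array has 2 inversion(s): (0,2), (1,2). Each pair (i,j) satisfies i < j and arr[i] > arr[j].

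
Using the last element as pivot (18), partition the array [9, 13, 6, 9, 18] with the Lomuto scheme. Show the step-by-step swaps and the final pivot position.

Lomuto partition with pivot = 18:

Initial array: [9, 13, 6, 9, 18]

arr[0]=9 <= 18: swap with position 0, array becomes [9, 13, 6, 9, 18]
arr[1]=13 <= 18: swap with position 1, array becomes [9, 13, 6, 9, 18]
arr[2]=6 <= 18: swap with position 2, array becomes [9, 13, 6, 9, 18]
arr[3]=9 <= 18: swap with position 3, array becomes [9, 13, 6, 9, 18]

Place pivot at position 4: [9, 13, 6, 9, 18]
Pivot position: 4

After partitioning with pivot 18, the array becomes [9, 13, 6, 9, 18]. The pivot is placed at index 4. All elements to the left of the pivot are <= 18, and all elements to the right are > 18.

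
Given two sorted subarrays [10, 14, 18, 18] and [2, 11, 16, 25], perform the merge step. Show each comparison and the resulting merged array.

Merging process:

Compare 10 vs 2: take 2 from right. Merged: [2]
Compare 10 vs 11: take 10 from left. Merged: [2, 10]
Compare 14 vs 11: take 11 from right. Merged: [2, 10, 11]
Compare 14 vs 16: take 14 from left. Merged: [2, 10, 11, 14]
Compare 18 vs 16: take 16 from right. Merged: [2, 10, 11, 14, 16]
Compare 18 vs 25: take 18 from left. Merged: [2, 10, 11, 14, 16, 18]
Compare 18 vs 25: take 18 from left. Merged: [2, 10, 11, 14, 16, 18, 18]
Append remaining from right: [25]. Merged: [2, 10, 11, 14, 16, 18, 18, 25]

Final merged array: [2, 10, 11, 14, 16, 18, 18, 25]
Total comparisons: 7

The merged array is [2, 10, 11, 14, 16, 18, 18, 25], requiring 7 comparisons. The merge step runs in O(n) time where n is the total number of elements.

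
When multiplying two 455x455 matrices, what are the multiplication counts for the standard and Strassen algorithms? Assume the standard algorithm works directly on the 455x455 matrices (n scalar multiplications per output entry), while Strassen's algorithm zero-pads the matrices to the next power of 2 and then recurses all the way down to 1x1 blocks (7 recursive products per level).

Matrix multiplication for 455x455 matrices:

Strassen's algorithm requires power-of-2 dimensions. Pad 455x455 to 512x512 (next power of 2).

Standard algorithm: 455^3 = 94196375 multiplications
Strassen's algorithm: 7^(log2(512)) = 7^9 = 40353607 multiplications
Savings: 94196375 - 40353607 = 53842768 multiplications

Standard: 94196375 multiplications (455^3). Strassen: 40353607 multiplications (7^9, after padding to 512x512). Strassen reduces 8 recursive multiplications to 7 at each level.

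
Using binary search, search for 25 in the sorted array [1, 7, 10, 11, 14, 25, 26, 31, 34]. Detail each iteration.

Binary search for 25 in [1, 7, 10, 11, 14, 25, 26, 31, 34]:

lo=0, hi=8, mid=4, arr[mid]=14 -> 14 < 25, search right half
lo=5, hi=8, mid=6, arr[mid]=26 -> 26 > 25, search left half
lo=5, hi=5, mid=5, arr[mid]=25 -> Found target at index 5!

Binary search finds 25 at index 5 after 3 comparisons. The search repeatedly halves the search space by comparing with the middle element.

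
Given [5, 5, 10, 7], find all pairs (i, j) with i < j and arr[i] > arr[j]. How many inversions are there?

Finding inversions in [5, 5, 10, 7]:

(2, 3): arr[2]=10 > arr[3]=7

Total inversions: 1

The array has 1 inversion(s): (2,3). Each pair (i,j) satisfies i < j and arr[i] > arr[j].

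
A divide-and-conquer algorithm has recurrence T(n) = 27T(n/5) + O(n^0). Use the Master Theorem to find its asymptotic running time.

Master Theorem for T(n) = 27T(n/5) + O(n^0):

a = 27, b = 5, c = 0
log_b(a) = log_5(27) = 2.0478

Case 1: c = 0 < log_5(27) = 2.0478
T(n) = O(n^(log_5 27))

For T(n) = 27T(n/5) + O(n^0): log_5(27) = 2.0478. This is Case 1 of the Master Theorem (c < log_b(a), work dominated by leaves), giving O(n^(log_5 27)).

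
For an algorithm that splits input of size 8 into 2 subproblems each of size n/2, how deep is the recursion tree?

For divide and conquer with division factor 2:

Problem sizes at each level:
Level 0: 8
Level 1: 4
Level 2: 2
Level 3: 1

The root is level 0 and the size-1 base case is level 3 (the tree spans levels 0 through 3, i.e. 4 levels counting the root), so the depth is the number of divisions: log_2(8) = 3

The recursion tree depth is log_2(8) = 3. At each level, the problem size is divided by 2, so it takes 3 divisions to reduce to a base case of size 1. The algorithm makes 2 recursive calls at each level.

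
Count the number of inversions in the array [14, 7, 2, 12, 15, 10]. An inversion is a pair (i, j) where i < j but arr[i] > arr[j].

Finding inversions in [14, 7, 2, 12, 15, 10]:

(0, 1): arr[0]=14 > arr[1]=7
(0, 2): arr[0]=14 > arr[2]=2
(0, 3): arr[0]=14 > arr[3]=12
(0, 5): arr[0]=14 > arr[5]=10
(1, 2): arr[1]=7 > arr[2]=2
(3, 5): arr[3]=12 > arr[5]=10
(4, 5): arr[4]=15 > arr[5]=10

Total inversions: 7

The array has 7 inversion(s): (0,1), (0,2), (0,3), (0,5), (1,2), (3,5), (4,5). Each pair (i,j) satisfies i < j and arr[i] > arr[j].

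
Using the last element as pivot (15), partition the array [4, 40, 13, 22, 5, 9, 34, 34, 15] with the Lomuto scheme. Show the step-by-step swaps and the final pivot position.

Lomuto partition with pivot = 15:

Initial array: [4, 40, 13, 22, 5, 9, 34, 34, 15]

arr[0]=4 <= 15: swap with position 0, array becomes [4, 40, 13, 22, 5, 9, 34, 34, 15]
arr[1]=40 > 15: no swap
arr[2]=13 <= 15: swap with position 1, array becomes [4, 13, 40, 22, 5, 9, 34, 34, 15]
arr[3]=22 > 15: no swap
arr[4]=5 <= 15: swap with position 2, array becomes [4, 13, 5, 22, 40, 9, 34, 34, 15]
arr[5]=9 <= 15: swap with position 3, array becomes [4, 13, 5, 9, 40, 22, 34, 34, 15]
arr[6]=34 > 15: no swap
arr[7]=34 > 15: no swap

Place pivot at position 4: [4, 13, 5, 9, 15, 22, 34, 34, 40]
Pivot position: 4

After partitioning with pivot 15, the array becomes [4, 13, 5, 9, 15, 22, 34, 34, 40]. The pivot is placed at index 4. All elements to the left of the pivot are <= 15, and all elements to the right are > 15.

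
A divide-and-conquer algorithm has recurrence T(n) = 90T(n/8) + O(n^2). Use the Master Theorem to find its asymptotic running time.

Master Theorem for T(n) = 90T(n/8) + O(n^2):

a = 90, b = 8, c = 2
log_b(a) = log_8(90) = 2.1640

Case 1: c = 2 < log_8(90) = 2.1640
T(n) = O(n^(log_8 90))

For T(n) = 90T(n/8) + O(n^2): log_8(90) = 2.1640. This is Case 1 of the Master Theorem (c < log_b(a), work dominated by leaves), giving O(n^(log_8 90)).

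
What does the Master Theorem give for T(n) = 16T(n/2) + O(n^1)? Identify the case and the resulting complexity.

Master Theorem for T(n) = 16T(n/2) + O(n^1):

a = 16, b = 2, c = 1
log_b(a) = log_2(16) = 4.0000

Case 1: c = 1 < log_2(16) = 4.0000
T(n) = O(n^(log_2 16)) = O(n^4)

For T(n) = 16T(n/2) + O(n^1): log_2(16) = 4.0000. This is Case 1 of the Master Theorem (c < log_b(a), work dominated by leaves), giving O(n^4).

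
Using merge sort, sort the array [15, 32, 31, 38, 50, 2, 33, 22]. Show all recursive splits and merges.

Merge sort trace:

Split: [15, 32, 31, 38, 50, 2, 33, 22] -> [15, 32, 31, 38] and [50, 2, 33, 22]
  Split: [15, 32, 31, 38] -> [15, 32] and [31, 38]
    Split: [15, 32] -> [15] and [32]
    Merge: [15] + [32] -> [15, 32]
    Split: [31, 38] -> [31] and [38]
    Merge: [31] + [38] -> [31, 38]
  Merge: [15, 32] + [31, 38] -> [15, 31, 32, 38]
  Split: [50, 2, 33, 22] -> [50, 2] and [33, 22]
    Split: [50, 2] -> [50] and [2]
    Merge: [50] + [2] -> [2, 50]
    Split: [33, 22] -> [33] and [22]
    Merge: [33] + [22] -> [22, 33]
  Merge: [2, 50] + [22, 33] -> [2, 22, 33, 50]
Merge: [15, 31, 32, 38] + [2, 22, 33, 50] -> [2, 15, 22, 31, 32, 33, 38, 50]

Final sorted array: [2, 15, 22, 31, 32, 33, 38, 50]

The merge sort proceeds by recursively splitting the array and merging sorted halves.
After all merges, the sorted array is [2, 15, 22, 31, 32, 33, 38, 50].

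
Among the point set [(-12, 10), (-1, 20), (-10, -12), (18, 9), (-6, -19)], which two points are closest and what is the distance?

Computing all pairwise distances among 5 points:

d((-12, 10), (-1, 20)) = 14.8661
d((-12, 10), (-10, -12)) = 22.0907
d((-12, 10), (18, 9)) = 30.0167
d((-12, 10), (-6, -19)) = 29.6142
d((-1, 20), (-10, -12)) = 33.2415
d((-1, 20), (18, 9)) = 21.9545
d((-1, 20), (-6, -19)) = 39.3192
d((-10, -12), (18, 9)) = 35.0
d((-10, -12), (-6, -19)) = 8.0623 <-- minimum
d((18, 9), (-6, -19)) = 36.8782

Closest pair: (-10, -12) and (-6, -19) with distance 8.0623

The closest pair is (-10, -12) and (-6, -19) with Euclidean distance 8.0623. For 5 points, brute-force pairwise comparison is shown above. For large n, the divide-and-conquer algorithm (sort by x, recurse on halves, check the dividing strip) achieves O(n log n).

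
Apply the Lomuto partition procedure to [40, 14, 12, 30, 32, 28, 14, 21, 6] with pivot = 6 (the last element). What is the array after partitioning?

Lomuto partition with pivot = 6:

Initial array: [40, 14, 12, 30, 32, 28, 14, 21, 6]

arr[0]=40 > 6: no swap
arr[1]=14 > 6: no swap
arr[2]=12 > 6: no swap
arr[3]=30 > 6: no swap
arr[4]=32 > 6: no swap
arr[5]=28 > 6: no swap
arr[6]=14 > 6: no swap
arr[7]=21 > 6: no swap

Place pivot at position 0: [6, 14, 12, 30, 32, 28, 14, 21, 40]
Pivot position: 0

After partitioning with pivot 6, the array becomes [6, 14, 12, 30, 32, 28, 14, 21, 40]. The pivot is placed at index 0. All elements to the left of the pivot are <= 6, and all elements to the right are > 6.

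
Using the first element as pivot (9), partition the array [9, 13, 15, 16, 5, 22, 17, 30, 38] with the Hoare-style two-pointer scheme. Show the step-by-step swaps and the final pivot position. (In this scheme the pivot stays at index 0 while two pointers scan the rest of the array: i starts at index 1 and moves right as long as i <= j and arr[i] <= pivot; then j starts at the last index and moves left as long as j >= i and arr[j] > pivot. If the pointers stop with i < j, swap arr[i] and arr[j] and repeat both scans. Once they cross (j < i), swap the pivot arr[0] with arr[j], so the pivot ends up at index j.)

Hoare-style two-pointer partition with pivot = 9:

Initial array: [9, 13, 15, 16, 5, 22, 17, 30, 38]

Pointers start at i = 1, j = 8.
i stops at index 1 (arr[1]=13 > 9), j stops at index 4 (arr[4]=5 <= 9): swap arr[1] and arr[4], array becomes [9, 5, 15, 16, 13, 22, 17, 30, 38]
i ends at 2, j ends at 1: the pointers have crossed (j < i), so scanning stops.

Swap pivot arr[0] with arr[1] to place pivot at position 1: [5, 9, 15, 16, 13, 22, 17, 30, 38]
Pivot position: 1

After partitioning with pivot 9, the array becomes [5, 9, 15, 16, 13, 22, 17, 30, 38]. The pivot is placed at index 1. All elements to the left of the pivot are <= 9, and all elements to the right are > 9.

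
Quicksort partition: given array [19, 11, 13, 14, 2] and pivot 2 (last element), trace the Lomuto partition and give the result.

Lomuto partition with pivot = 2:

Initial array: [19, 11, 13, 14, 2]

arr[0]=19 > 2: no swap
arr[1]=11 > 2: no swap
arr[2]=13 > 2: no swap
arr[3]=14 > 2: no swap

Place pivot at position 0: [2, 11, 13, 14, 19]
Pivot position: 0

After partitioning with pivot 2, the array becomes [2, 11, 13, 14, 19]. The pivot is placed at index 0. All elements to the left of the pivot are <= 2, and all elements to the right are > 2.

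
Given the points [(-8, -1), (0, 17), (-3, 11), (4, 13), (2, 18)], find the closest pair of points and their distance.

Computing all pairwise distances among 5 points:

d((-8, -1), (0, 17)) = 19.6977
d((-8, -1), (-3, 11)) = 13.0
d((-8, -1), (4, 13)) = 18.4391
d((-8, -1), (2, 18)) = 21.4709
d((0, 17), (-3, 11)) = 6.7082
d((0, 17), (4, 13)) = 5.6569
d((0, 17), (2, 18)) = 2.2361 <-- minimum
d((-3, 11), (4, 13)) = 7.2801
d((-3, 11), (2, 18)) = 8.6023
d((4, 13), (2, 18)) = 5.3852

Closest pair: (0, 17) and (2, 18) with distance 2.2361

The closest pair is (0, 17) and (2, 18) with Euclidean distance 2.2361. For 5 points, brute-force pairwise comparison is shown above. For large n, the divide-and-conquer algorithm (sort by x, recurse on halves, check the dividing strip) achieves O(n log n).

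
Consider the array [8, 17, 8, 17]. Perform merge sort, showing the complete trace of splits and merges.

Merge sort trace:

Split: [8, 17, 8, 17] -> [8, 17] and [8, 17]
  Split: [8, 17] -> [8] and [17]
  Merge: [8] + [17] -> [8, 17]
  Split: [8, 17] -> [8] and [17]
  Merge: [8] + [17] -> [8, 17]
Merge: [8, 17] + [8, 17] -> [8, 8, 17, 17]

Final sorted array: [8, 8, 17, 17]

The merge sort proceeds by recursively splitting the array and merging sorted halves.
After all merges, the sorted array is [8, 8, 17, 17].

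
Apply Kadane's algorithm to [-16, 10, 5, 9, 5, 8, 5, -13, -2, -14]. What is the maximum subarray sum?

Using Kadane's algorithm on [-16, 10, 5, 9, 5, 8, 5, -13, -2, -14]:

Scanning through the array:
Position 1 (value 10): max_ending_here = 10, max_so_far = 10
Position 2 (value 5): max_ending_here = 15, max_so_far = 15
Position 3 (value 9): max_ending_here = 24, max_so_far = 24
Position 4 (value 5): max_ending_here = 29, max_so_far = 29
Position 5 (value 8): max_ending_here = 37, max_so_far = 37
Position 6 (value 5): max_ending_here = 42, max_so_far = 42
Position 7 (value -13): max_ending_here = 29, max_so_far = 42
Position 8 (value -2): max_ending_here = 27, max_so_far = 42
Position 9 (value -14): max_ending_here = 13, max_so_far = 42

Maximum subarray: [10, 5, 9, 5, 8, 5]
Maximum sum: 42

The maximum subarray is [10, 5, 9, 5, 8, 5] with sum 42. This subarray runs from index 1 to index 6.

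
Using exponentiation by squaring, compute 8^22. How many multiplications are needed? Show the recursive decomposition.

Computing 8^22 by squaring (build up from 8^1; each line after the first costs one multiplication):

8^1 = 8
8^2 = (8^1)^2 = 8^2 = 64
8^4 = (8^2)^2 = 64^2 = 4096
8^5 = 8 * 8^4 = 8 * 4096 = 32768
8^10 = (8^5)^2 = 32768^2 = 1073741824
8^11 = 8 * 8^10 = 8 * 1073741824 = 8589934592
8^22 = (8^11)^2 = 8589934592^2 = 73786976294838206464

Result: 73786976294838206464
Multiplications needed: 6 (6 lines after 8^1)

8^22 = 73786976294838206464. Using exponentiation by squaring, this requires 6 multiplications. The key idea: if the exponent is even, square the half-power; if odd, multiply by the base once.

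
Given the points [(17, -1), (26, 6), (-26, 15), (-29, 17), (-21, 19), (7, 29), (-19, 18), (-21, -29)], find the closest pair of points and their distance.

Computing all pairwise distances among 8 points:

d((17, -1), (26, 6)) = 11.4018
d((17, -1), (-26, 15)) = 45.8803
d((17, -1), (-29, 17)) = 49.3964
d((17, -1), (-21, 19)) = 42.9418
d((17, -1), (7, 29)) = 31.6228
d((17, -1), (-19, 18)) = 40.7063
d((17, -1), (-21, -29)) = 47.2017
d((26, 6), (-26, 15)) = 52.7731
d((26, 6), (-29, 17)) = 56.0892
d((26, 6), (-21, 19)) = 48.7647
d((26, 6), (7, 29)) = 29.8329
d((26, 6), (-19, 18)) = 46.5725
d((26, 6), (-21, -29)) = 58.6003
d((-26, 15), (-29, 17)) = 3.6056
d((-26, 15), (-21, 19)) = 6.4031
d((-26, 15), (7, 29)) = 35.8469
d((-26, 15), (-19, 18)) = 7.6158
d((-26, 15), (-21, -29)) = 44.2832
d((-29, 17), (-21, 19)) = 8.2462
d((-29, 17), (7, 29)) = 37.9473
d((-29, 17), (-19, 18)) = 10.0499
d((-29, 17), (-21, -29)) = 46.6905
d((-21, 19), (7, 29)) = 29.7321
d((-21, 19), (-19, 18)) = 2.2361 <-- minimum
d((-21, 19), (-21, -29)) = 48.0
d((7, 29), (-19, 18)) = 28.2312
d((7, 29), (-21, -29)) = 64.405
d((-19, 18), (-21, -29)) = 47.0425

Closest pair: (-21, 19) and (-19, 18) with distance 2.2361

The closest pair is (-21, 19) and (-19, 18) with Euclidean distance 2.2361. For 8 points, brute-force pairwise comparison is shown above. For large n, the divide-and-conquer algorithm (sort by x, recurse on halves, check the dividing strip) achieves O(n log n).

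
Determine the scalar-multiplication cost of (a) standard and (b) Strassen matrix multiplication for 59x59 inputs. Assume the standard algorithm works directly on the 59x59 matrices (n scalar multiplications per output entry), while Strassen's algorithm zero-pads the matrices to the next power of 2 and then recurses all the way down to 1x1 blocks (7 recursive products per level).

Matrix multiplication for 59x59 matrices:

Strassen's algorithm requires power-of-2 dimensions. Pad 59x59 to 64x64 (next power of 2).

Standard algorithm: 59^3 = 205379 multiplications
Strassen's algorithm: 7^(log2(64)) = 7^6 = 117649 multiplications
Savings: 205379 - 117649 = 87730 multiplications

Standard: 205379 multiplications (59^3). Strassen: 117649 multiplications (7^6, after padding to 64x64). Strassen reduces 8 recursive multiplications to 7 at each level.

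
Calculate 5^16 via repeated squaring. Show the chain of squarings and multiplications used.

Computing 5^16 by squaring (build up from 5^1; each line after the first costs one multiplication):

5^1 = 5
5^2 = (5^1)^2 = 5^2 = 25
5^4 = (5^2)^2 = 25^2 = 625
5^8 = (5^4)^2 = 625^2 = 390625
5^16 = (5^8)^2 = 390625^2 = 152587890625

Result: 152587890625
Multiplications needed: 4 (4 lines after 5^1)

5^16 = 152587890625. Using exponentiation by squaring, this requires 4 multiplications. The key idea: if the exponent is even, square the half-power; if odd, multiply by the base once.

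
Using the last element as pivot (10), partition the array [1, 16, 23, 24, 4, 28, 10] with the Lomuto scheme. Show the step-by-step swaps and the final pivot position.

Lomuto partition with pivot = 10:

Initial array: [1, 16, 23, 24, 4, 28, 10]

arr[0]=1 <= 10: swap with position 0, array becomes [1, 16, 23, 24, 4, 28, 10]
arr[1]=16 > 10: no swap
arr[2]=23 > 10: no swap
arr[3]=24 > 10: no swap
arr[4]=4 <= 10: swap with position 1, array becomes [1, 4, 23, 24, 16, 28, 10]
arr[5]=28 > 10: no swap

Place pivot at position 2: [1, 4, 10, 24, 16, 28, 23]
Pivot position: 2

After partitioning with pivot 10, the array becomes [1, 4, 10, 24, 16, 28, 23]. The pivot is placed at index 2. All elements to the left of the pivot are <= 10, and all elements to the right are > 10.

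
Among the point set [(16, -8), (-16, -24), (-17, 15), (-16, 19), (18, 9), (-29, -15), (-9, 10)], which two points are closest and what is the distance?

Computing all pairwise distances among 7 points:

d((16, -8), (-16, -24)) = 35.7771
d((16, -8), (-17, 15)) = 40.2244
d((16, -8), (-16, 19)) = 41.8688
d((16, -8), (18, 9)) = 17.1172
d((16, -8), (-29, -15)) = 45.5412
d((16, -8), (-9, 10)) = 30.8058
d((-16, -24), (-17, 15)) = 39.0128
d((-16, -24), (-16, 19)) = 43.0
d((-16, -24), (18, 9)) = 47.3814
d((-16, -24), (-29, -15)) = 15.8114
d((-16, -24), (-9, 10)) = 34.7131
d((-17, 15), (-16, 19)) = 4.1231 <-- minimum
d((-17, 15), (18, 9)) = 35.5106
d((-17, 15), (-29, -15)) = 32.311
d((-17, 15), (-9, 10)) = 9.434
d((-16, 19), (18, 9)) = 35.4401
d((-16, 19), (-29, -15)) = 36.4005
d((-16, 19), (-9, 10)) = 11.4018
d((18, 9), (-29, -15)) = 52.7731
d((18, 9), (-9, 10)) = 27.0185
d((-29, -15), (-9, 10)) = 32.0156

Closest pair: (-17, 15) and (-16, 19) with distance 4.1231

The closest pair is (-17, 15) and (-16, 19) with Euclidean distance 4.1231. For 7 points, brute-force pairwise comparison is shown above. For large n, the divide-and-conquer algorithm (sort by x, recurse on halves, check the dividing strip) achieves O(n log n).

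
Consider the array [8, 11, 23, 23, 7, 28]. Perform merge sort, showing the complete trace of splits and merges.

Merge sort trace:

Split: [8, 11, 23, 23, 7, 28] -> [8, 11, 23] and [23, 7, 28]
  Split: [8, 11, 23] -> [8] and [11, 23]
    Split: [11, 23] -> [11] and [23]
    Merge: [11] + [23] -> [11, 23]
  Merge: [8] + [11, 23] -> [8, 11, 23]
  Split: [23, 7, 28] -> [23] and [7, 28]
    Split: [7, 28] -> [7] and [28]
    Merge: [7] + [28] -> [7, 28]
  Merge: [23] + [7, 28] -> [7, 23, 28]
Merge: [8, 11, 23] + [7, 23, 28] -> [7, 8, 11, 23, 23, 28]

Final sorted array: [7, 8, 11, 23, 23, 28]

The merge sort proceeds by recursively splitting the array and merging sorted halves.
After all merges, the sorted array is [7, 8, 11, 23, 23, 28].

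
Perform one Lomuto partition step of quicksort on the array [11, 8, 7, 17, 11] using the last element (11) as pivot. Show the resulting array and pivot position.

Lomuto partition with pivot = 11:

Initial array: [11, 8, 7, 17, 11]

arr[0]=11 <= 11: swap with position 0, array becomes [11, 8, 7, 17, 11]
arr[1]=8 <= 11: swap with position 1, array becomes [11, 8, 7, 17, 11]
arr[2]=7 <= 11: swap with position 2, array becomes [11, 8, 7, 17, 11]
arr[3]=17 > 11: no swap

Place pivot at position 3: [11, 8, 7, 11, 17]
Pivot position: 3

After partitioning with pivot 11, the array becomes [11, 8, 7, 11, 17]. The pivot is placed at index 3. All elements to the left of the pivot are <= 11, and all elements to the right are > 11.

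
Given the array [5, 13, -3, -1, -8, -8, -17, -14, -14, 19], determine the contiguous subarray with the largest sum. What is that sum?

Using Kadane's algorithm on [5, 13, -3, -1, -8, -8, -17, -14, -14, 19]:

Scanning through the array:
Position 1 (value 13): max_ending_here = 18, max_so_far = 18
Position 2 (value -3): max_ending_here = 15, max_so_far = 18
Position 3 (value -1): max_ending_here = 14, max_so_far = 18
Position 4 (value -8): max_ending_here = 6, max_so_far = 18
Position 5 (value -8): max_ending_here = -2, max_so_far = 18
Position 6 (value -17): max_ending_here = -17, max_so_far = 18
Position 7 (value -14): max_ending_here = -14, max_so_far = 18
Position 8 (value -14): max_ending_here = -14, max_so_far = 18
Position 9 (value 19): max_ending_here = 19, max_so_far = 19

Maximum subarray: [19]
Maximum sum: 19

The maximum subarray is [19] with sum 19. This subarray runs from index 9 to index 9.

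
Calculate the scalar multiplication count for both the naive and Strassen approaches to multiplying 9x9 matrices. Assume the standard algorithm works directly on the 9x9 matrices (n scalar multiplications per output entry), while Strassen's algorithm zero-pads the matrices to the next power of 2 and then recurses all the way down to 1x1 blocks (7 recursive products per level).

Matrix multiplication for 9x9 matrices:

Strassen's algorithm requires power-of-2 dimensions. Pad 9x9 to 16x16 (next power of 2).

Standard algorithm: 9^3 = 729 multiplications
Strassen's algorithm: 7^(log2(16)) = 7^4 = 2401 multiplications
Difference: 729 - 2401 = -1672 (Strassen uses MORE here due to padding overhead — for small or just-over-power-of-2 n, padding can outweigh the per-level savings)

Standard: 729 multiplications (9^3). Strassen: 2401 multiplications (7^4, after padding to 16x16). Strassen reduces 8 recursive multiplications to 7 at each level.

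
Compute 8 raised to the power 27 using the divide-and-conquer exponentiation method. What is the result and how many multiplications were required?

Computing 8^27 by squaring (build up from 8^1; each line after the first costs one multiplication):

8^1 = 8
8^2 = (8^1)^2 = 8^2 = 64
8^3 = 8 * 8^2 = 8 * 64 = 512
8^6 = (8^3)^2 = 512^2 = 262144
8^12 = (8^6)^2 = 262144^2 = 68719476736
8^13 = 8 * 8^12 = 8 * 68719476736 = 549755813888
8^26 = (8^13)^2 = 549755813888^2 = 302231454903657293676544
8^27 = 8 * 8^26 = 8 * 302231454903657293676544 = 2417851639229258349412352

Result: 2417851639229258349412352
Multiplications needed: 7 (7 lines after 8^1)

8^27 = 2417851639229258349412352. Using exponentiation by squaring, this requires 7 multiplications. The key idea: if the exponent is even, square the half-power; if odd, multiply by the base once.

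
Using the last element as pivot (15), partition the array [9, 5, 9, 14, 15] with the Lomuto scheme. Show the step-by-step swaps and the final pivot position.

Lomuto partition with pivot = 15:

Initial array: [9, 5, 9, 14, 15]

arr[0]=9 <= 15: swap with position 0, array becomes [9, 5, 9, 14, 15]
arr[1]=5 <= 15: swap with position 1, array becomes [9, 5, 9, 14, 15]
arr[2]=9 <= 15: swap with position 2, array becomes [9, 5, 9, 14, 15]
arr[3]=14 <= 15: swap with position 3, array becomes [9, 5, 9, 14, 15]

Place pivot at position 4: [9, 5, 9, 14, 15]
Pivot position: 4

After partitioning with pivot 15, the array becomes [9, 5, 9, 14, 15]. The pivot is placed at index 4. All elements to the left of the pivot are <= 15, and all elements to the right are > 15.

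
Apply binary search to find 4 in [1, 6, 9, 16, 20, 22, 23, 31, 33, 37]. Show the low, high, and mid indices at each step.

Binary search for 4 in [1, 6, 9, 16, 20, 22, 23, 31, 33, 37]:

lo=0, hi=9, mid=4, arr[mid]=20 -> 20 > 4, search left half
lo=0, hi=3, mid=1, arr[mid]=6 -> 6 > 4, search left half
lo=0, hi=0, mid=0, arr[mid]=1 -> 1 < 4, search right half
lo=1 > hi=0, target 4 not found

Binary search determines that 4 is not in the array after 3 comparisons. The search space was exhausted without finding the target.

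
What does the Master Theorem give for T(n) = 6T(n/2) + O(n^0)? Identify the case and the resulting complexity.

Master Theorem for T(n) = 6T(n/2) + O(n^0):

a = 6, b = 2, c = 0
log_b(a) = log_2(6) = 2.5850

Case 1: c = 0 < log_2(6) = 2.5850
T(n) = O(n^(log_2 6))

For T(n) = 6T(n/2) + O(n^0): log_2(6) = 2.5850. This is Case 1 of the Master Theorem (c < log_b(a), work dominated by leaves), giving O(n^(log_2 6)).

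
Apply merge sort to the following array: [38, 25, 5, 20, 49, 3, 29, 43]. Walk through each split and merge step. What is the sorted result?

Merge sort trace:

Split: [38, 25, 5, 20, 49, 3, 29, 43] -> [38, 25, 5, 20] and [49, 3, 29, 43]
  Split: [38, 25, 5, 20] -> [38, 25] and [5, 20]
    Split: [38, 25] -> [38] and [25]
    Merge: [38] + [25] -> [25, 38]
    Split: [5, 20] -> [5] and [20]
    Merge: [5] + [20] -> [5, 20]
  Merge: [25, 38] + [5, 20] -> [5, 20, 25, 38]
  Split: [49, 3, 29, 43] -> [49, 3] and [29, 43]
    Split: [49, 3] -> [49] and [3]
    Merge: [49] + [3] -> [3, 49]
    Split: [29, 43] -> [29] and [43]
    Merge: [29] + [43] -> [29, 43]
  Merge: [3, 49] + [29, 43] -> [3, 29, 43, 49]
Merge: [5, 20, 25, 38] + [3, 29, 43, 49] -> [3, 5, 20, 25, 29, 38, 43, 49]

Final sorted array: [3, 5, 20, 25, 29, 38, 43, 49]

The merge sort proceeds by recursively splitting the array and merging sorted halves.
After all merges, the sorted array is [3, 5, 20, 25, 29, 38, 43, 49].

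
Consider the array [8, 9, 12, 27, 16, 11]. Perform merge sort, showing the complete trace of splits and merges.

Merge sort trace:

Split: [8, 9, 12, 27, 16, 11] -> [8, 9, 12] and [27, 16, 11]
  Split: [8, 9, 12] -> [8] and [9, 12]
    Split: [9, 12] -> [9] and [12]
    Merge: [9] + [12] -> [9, 12]
  Merge: [8] + [9, 12] -> [8, 9, 12]
  Split: [27, 16, 11] -> [27] and [16, 11]
    Split: [16, 11] -> [16] and [11]
    Merge: [16] + [11] -> [11, 16]
  Merge: [27] + [11, 16] -> [11, 16, 27]
Merge: [8, 9, 12] + [11, 16, 27] -> [8, 9, 11, 12, 16, 27]

Final sorted array: [8, 9, 11, 12, 16, 27]

The merge sort proceeds by recursively splitting the array and merging sorted halves.
After all merges, the sorted array is [8, 9, 11, 12, 16, 27].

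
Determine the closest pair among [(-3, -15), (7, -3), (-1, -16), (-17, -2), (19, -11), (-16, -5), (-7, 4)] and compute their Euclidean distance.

Computing all pairwise distances among 7 points:

d((-3, -15), (7, -3)) = 15.6205
d((-3, -15), (-1, -16)) = 2.2361 <-- minimum
d((-3, -15), (-17, -2)) = 19.105
d((-3, -15), (19, -11)) = 22.3607
d((-3, -15), (-16, -5)) = 16.4012
d((-3, -15), (-7, 4)) = 19.4165
d((7, -3), (-1, -16)) = 15.2643
d((7, -3), (-17, -2)) = 24.0208
d((7, -3), (19, -11)) = 14.4222
d((7, -3), (-16, -5)) = 23.0868
d((7, -3), (-7, 4)) = 15.6525
d((-1, -16), (-17, -2)) = 21.2603
d((-1, -16), (19, -11)) = 20.6155
d((-1, -16), (-16, -5)) = 18.6011
d((-1, -16), (-7, 4)) = 20.8806
d((-17, -2), (19, -11)) = 37.108
d((-17, -2), (-16, -5)) = 3.1623
d((-17, -2), (-7, 4)) = 11.6619
d((19, -11), (-16, -5)) = 35.5106
d((19, -11), (-7, 4)) = 30.0167
d((-16, -5), (-7, 4)) = 12.7279

Closest pair: (-3, -15) and (-1, -16) with distance 2.2361

The closest pair is (-3, -15) and (-1, -16) with Euclidean distance 2.2361. For 7 points, brute-force pairwise comparison is shown above. For large n, the divide-and-conquer algorithm (sort by x, recurse on halves, check the dividing strip) achieves O(n log n).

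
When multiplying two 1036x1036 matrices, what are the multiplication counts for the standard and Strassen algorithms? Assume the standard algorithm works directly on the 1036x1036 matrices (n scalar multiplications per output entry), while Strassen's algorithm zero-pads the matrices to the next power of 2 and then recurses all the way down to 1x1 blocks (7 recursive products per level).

Matrix multiplication for 1036x1036 matrices:

Strassen's algorithm requires power-of-2 dimensions. Pad 1036x1036 to 2048x2048 (next power of 2).

Standard algorithm: 1036^3 = 1111934656 multiplications
Strassen's algorithm: 7^(log2(2048)) = 7^11 = 1977326743 multiplications
Difference: 1111934656 - 1977326743 = -865392087 (Strassen uses MORE here due to padding overhead — for small or just-over-power-of-2 n, padding can outweigh the per-level savings)

Standard: 1111934656 multiplications (1036^3). Strassen: 1977326743 multiplications (7^11, after padding to 2048x2048). Strassen reduces 8 recursive multiplications to 7 at each level.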